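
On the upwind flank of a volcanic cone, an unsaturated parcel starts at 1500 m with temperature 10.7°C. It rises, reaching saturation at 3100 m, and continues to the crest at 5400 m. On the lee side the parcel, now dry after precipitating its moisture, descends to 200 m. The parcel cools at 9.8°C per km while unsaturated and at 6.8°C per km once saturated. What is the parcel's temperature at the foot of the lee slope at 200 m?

30.34°C

1500 → 3100 m (dry, 9.8°C/km): ΔT = -9.8 × 1.6 = -15.68°C → T = -4.98°C
3100 → 5400 m (saturated, 6.8°C/km): ΔT = -6.8 × 2.3 = -15.64°C → T = -20.62°C
5400 → 200 m (dry descent, 9.8°C/km): ΔT = +9.8 × 5.2 = +50.96°C → T = 30.34°C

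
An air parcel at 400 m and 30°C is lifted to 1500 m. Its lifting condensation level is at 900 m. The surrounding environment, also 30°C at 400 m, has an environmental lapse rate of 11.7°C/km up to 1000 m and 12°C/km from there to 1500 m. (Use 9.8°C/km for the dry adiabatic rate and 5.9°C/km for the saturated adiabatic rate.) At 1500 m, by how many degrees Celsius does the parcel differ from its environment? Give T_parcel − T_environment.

Parcel:
  400–900 m, dry: Δz = 0.5 km ⇒ ΔT = -4.9°C; T = 25.1°C
  900–1500 m, saturated: Δz = 0.6 km ⇒ ΔT = -3.54°C; T = 21.56°C
Environment:
  400–1000 m, environment, lower layer: Δz = 0.6 km ⇒ ΔT = -7.02°C; T = 22.98°C
  1000–1500 m, environment, upper layer: Δz = 0.5 km ⇒ ΔT = -6°C; T = 16.98°C
T_parcel − T_env = 21.56 − 16.98 = +4.58°C

+4.58°C (parcel warmer than environment)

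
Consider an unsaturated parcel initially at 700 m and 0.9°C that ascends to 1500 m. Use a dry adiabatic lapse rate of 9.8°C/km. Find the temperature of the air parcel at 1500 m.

-6.94°C

From 700 m to 1500 m (dry adiabatic): cools by 9.8 × 0.8 = 7.84°C, giving -6.94°C.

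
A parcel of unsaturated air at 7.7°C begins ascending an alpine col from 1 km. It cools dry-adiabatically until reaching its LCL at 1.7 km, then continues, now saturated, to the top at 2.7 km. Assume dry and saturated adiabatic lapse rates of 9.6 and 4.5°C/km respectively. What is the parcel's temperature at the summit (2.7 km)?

Dry to 1700 m: -9.6 × 0.7 km = -6.72°C, so T = 0.98°C.
Saturated to 2700 m: -4.5 × 1 km = -4.5°C, so T = -3.52°C.

-3.52°C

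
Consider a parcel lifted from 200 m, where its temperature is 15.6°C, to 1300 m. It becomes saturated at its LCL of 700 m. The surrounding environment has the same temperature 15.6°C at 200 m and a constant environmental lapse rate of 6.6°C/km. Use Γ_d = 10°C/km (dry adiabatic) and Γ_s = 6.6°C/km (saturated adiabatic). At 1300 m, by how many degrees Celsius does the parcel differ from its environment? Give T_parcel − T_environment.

Parcel:
  Dry to 700 m: -10 × 0.5 km = -5°C, so T = 10.6°C.
  Saturated to 1300 m: -6.6 × 0.6 km = -3.96°C, so T = 6.64°C.
Environment:
  Environment to 1300 m: -6.6 × 1.1 km = -7.26°C, so T = 8.34°C.
T_parcel − T_env = 6.64 − 8.34 = -1.7°C

-1.7°C (parcel cooler than environment)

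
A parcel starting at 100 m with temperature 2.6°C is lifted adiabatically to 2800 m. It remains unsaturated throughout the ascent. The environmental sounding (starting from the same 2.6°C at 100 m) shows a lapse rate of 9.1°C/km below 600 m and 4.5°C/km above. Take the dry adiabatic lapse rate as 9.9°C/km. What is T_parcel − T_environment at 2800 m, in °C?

Parcel:
  100 → 2800 m (dry, 9.9°C/km): ΔT = -9.9 × 2.7 = -26.73°C → T = -24.13°C
Environment:
  100 → 600 m (environment, lower layer, 9.1°C/km): ΔT = -9.1 × 0.5 = -4.55°C → T = -1.95°C
  600 → 2800 m (environment, upper layer, 4.5°C/km): ΔT = -4.5 × 2.2 = -9.9°C → T = -11.85°C
T_parcel − T_env = -24.13 − (-11.85) = -12.28°C

-12.28°C (parcel cooler than environment)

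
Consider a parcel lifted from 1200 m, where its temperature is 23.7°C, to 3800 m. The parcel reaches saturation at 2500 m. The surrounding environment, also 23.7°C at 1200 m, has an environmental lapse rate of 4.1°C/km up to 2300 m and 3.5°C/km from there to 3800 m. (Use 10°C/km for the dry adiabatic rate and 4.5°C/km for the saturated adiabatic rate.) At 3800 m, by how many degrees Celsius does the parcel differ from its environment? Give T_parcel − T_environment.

Parcel:
  1200–2500 m, dry: Δz = 1.3 km ⇒ ΔT = -13°C; T = 10.7°C
  2500–3800 m, saturated: Δz = 1.3 km ⇒ ΔT = -5.85°C; T = 4.85°C
Environment:
  1200–2300 m, environment, lower layer: Δz = 1.1 km ⇒ ΔT = -4.51°C; T = 19.19°C
  2300–3800 m, environment, upper layer: Δz = 1.5 km ⇒ ΔT = -5.25°C; T = 13.94°C
T_parcel − T_env = 4.85 − 13.94 = -9.09°C

-9.09°C (parcel cooler than environment)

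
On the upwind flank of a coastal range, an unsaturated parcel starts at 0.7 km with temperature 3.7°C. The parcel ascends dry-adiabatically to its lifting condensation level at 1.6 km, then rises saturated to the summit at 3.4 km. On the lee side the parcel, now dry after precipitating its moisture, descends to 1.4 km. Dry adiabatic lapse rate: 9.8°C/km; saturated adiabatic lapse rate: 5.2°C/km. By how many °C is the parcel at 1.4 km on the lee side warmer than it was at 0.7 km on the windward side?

700 → 1600 m (dry, 9.8°C/km): ΔT = -9.8 × 0.9 = -8.82°C → T = -5.12°C
1600 → 3400 m (saturated, 5.2°C/km): ΔT = -5.2 × 1.8 = -9.36°C → T = -14.48°C
3400 → 1400 m (dry descent, 9.8°C/km): ΔT = +9.8 × 2 = +19.6°C → T = 5.12°C
Net change vs windward start: 5.12 − 3.7 = +1.42°C

+1.42°C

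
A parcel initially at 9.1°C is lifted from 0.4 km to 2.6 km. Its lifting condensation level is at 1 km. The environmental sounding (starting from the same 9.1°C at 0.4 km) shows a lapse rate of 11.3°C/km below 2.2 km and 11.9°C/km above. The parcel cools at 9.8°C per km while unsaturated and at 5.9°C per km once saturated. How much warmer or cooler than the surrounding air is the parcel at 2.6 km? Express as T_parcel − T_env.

+9.78°C (parcel warmer than environment)

Parcel:
  400–1000 m, dry: Δz = 0.6 km ⇒ ΔT = -5.88°C; T = 3.22°C
  1000–2600 m, saturated: Δz = 1.6 km ⇒ ΔT = -9.44°C; T = -6.22°C
Environment:
  400–2200 m, environment, lower layer: Δz = 1.8 km ⇒ ΔT = -20.34°C; T = -11.24°C
  2200–2600 m, environment, upper layer: Δz = 0.4 km ⇒ ΔT = -4.76°C; T = -16°C
T_parcel − T_env = -6.22 − (-16) = +9.78°C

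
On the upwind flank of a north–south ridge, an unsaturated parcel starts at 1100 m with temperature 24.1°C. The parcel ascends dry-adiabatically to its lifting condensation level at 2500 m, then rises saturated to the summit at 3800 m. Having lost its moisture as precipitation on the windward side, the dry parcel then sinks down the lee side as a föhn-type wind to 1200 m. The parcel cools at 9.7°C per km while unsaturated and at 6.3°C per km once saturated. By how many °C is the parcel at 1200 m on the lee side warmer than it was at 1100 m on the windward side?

+3.45°C

Dry to 2500 m: -9.7 × 1.4 km = -13.58°C, so T = 10.52°C.
Saturated to 3800 m: -6.3 × 1.3 km = -8.19°C, so T = 2.33°C.
Dry descent to 1200 m: +9.7 × 2.6 km = +25.22°C, so T = 27.55°C.
Net change vs windward start: 27.55 − 24.1 = +3.45°C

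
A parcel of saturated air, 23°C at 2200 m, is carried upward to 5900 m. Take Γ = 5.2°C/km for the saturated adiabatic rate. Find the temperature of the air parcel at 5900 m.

Saturated adiabatic to 5900 m: -5.2 × 3.7 km = -19.24°C, so T = 3.76°C.

3.76°C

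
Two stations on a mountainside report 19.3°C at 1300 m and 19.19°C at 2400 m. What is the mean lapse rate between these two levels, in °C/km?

0.1°C/km

Γ = −ΔT/Δz = (19.3 − 19.19) / (2400 − 1300) m
  = 0.11°C / 1.1 km = 0.1°C/km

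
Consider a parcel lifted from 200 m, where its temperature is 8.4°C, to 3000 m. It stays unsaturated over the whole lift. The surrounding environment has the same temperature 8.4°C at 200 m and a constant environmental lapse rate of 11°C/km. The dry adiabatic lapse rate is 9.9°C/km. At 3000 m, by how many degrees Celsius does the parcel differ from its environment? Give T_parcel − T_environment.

+3.08°C (parcel warmer than environment)

Parcel:
  200–3000 m, dry: Δz = 2.8 km ⇒ ΔT = -27.72°C; T = -19.32°C
Environment:
  200–3000 m, environment: Δz = 2.8 km ⇒ ΔT = -30.8°C; T = -22.4°C
T_parcel − T_env = -19.32 − (-22.4) = +3.08°C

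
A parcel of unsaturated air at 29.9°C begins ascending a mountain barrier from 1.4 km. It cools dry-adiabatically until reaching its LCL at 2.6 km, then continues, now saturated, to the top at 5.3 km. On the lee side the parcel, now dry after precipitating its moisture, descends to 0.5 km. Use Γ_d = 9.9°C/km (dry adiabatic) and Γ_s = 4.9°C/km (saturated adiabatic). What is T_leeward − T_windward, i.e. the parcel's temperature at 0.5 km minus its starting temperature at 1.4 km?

+22.41°C

1400–2600 m, dry: Δz = 1.2 km ⇒ ΔT = -11.88°C; T = 18.02°C
2600–5300 m, saturated: Δz = 2.7 km ⇒ ΔT = -13.23°C; T = 4.79°C
5300–500 m, dry descent: Δz = 4.8 km ⇒ ΔT = +47.52°C; T = 52.31°C
Net change vs windward start: 52.31 − 29.9 = +22.41°C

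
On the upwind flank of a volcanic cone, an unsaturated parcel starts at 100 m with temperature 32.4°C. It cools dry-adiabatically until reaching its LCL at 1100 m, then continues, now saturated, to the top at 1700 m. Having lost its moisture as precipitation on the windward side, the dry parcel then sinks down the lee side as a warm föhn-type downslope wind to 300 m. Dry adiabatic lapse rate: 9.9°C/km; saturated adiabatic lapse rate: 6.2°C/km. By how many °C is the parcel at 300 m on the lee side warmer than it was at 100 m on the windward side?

+0.24°C

100–1100 m, dry: Δz = 1 km ⇒ ΔT = -9.9°C; T = 22.5°C
1100–1700 m, saturated: Δz = 0.6 km ⇒ ΔT = -3.72°C; T = 18.78°C
1700–300 m, dry descent: Δz = 1.4 km ⇒ ΔT = +13.86°C; T = 32.64°C
Net change vs windward start: 32.64 − 32.4 = +0.24°C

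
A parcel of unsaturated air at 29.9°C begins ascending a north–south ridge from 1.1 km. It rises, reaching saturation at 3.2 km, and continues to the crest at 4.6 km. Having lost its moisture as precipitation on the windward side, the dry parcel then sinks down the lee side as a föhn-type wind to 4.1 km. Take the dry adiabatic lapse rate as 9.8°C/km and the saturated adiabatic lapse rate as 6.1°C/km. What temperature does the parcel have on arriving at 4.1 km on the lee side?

5.68°C

From 1100 m to 3200 m (dry): cools by 9.8 × 2.1 = 20.58°C, giving 9.32°C.
From 3200 m to 4600 m (saturated): cools by 6.1 × 1.4 = 8.54°C, giving 0.78°C.
From 4600 m to 4100 m (dry descent): warms by 9.8 × 0.5 = 4.9°C, giving 5.68°C.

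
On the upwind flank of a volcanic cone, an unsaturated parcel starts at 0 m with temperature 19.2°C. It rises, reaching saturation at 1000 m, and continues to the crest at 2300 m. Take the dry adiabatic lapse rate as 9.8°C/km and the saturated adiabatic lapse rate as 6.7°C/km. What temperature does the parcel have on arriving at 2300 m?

0.69°C

0 → 1000 m (dry, 9.8°C/km): ΔT = -9.8 × 1 = -9.8°C → T = 9.4°C
1000 → 2300 m (saturated, 6.7°C/km): ΔT = -6.7 × 1.3 = -8.71°C → T = 0.69°C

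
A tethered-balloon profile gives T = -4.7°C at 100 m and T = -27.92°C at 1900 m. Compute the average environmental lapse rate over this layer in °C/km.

12.9°C/km

Γ = −ΔT/Δz = (-4.7 − (-27.92)) / (1900 − 100) m
  = 23.22°C / 1.8 km = 12.9°C/km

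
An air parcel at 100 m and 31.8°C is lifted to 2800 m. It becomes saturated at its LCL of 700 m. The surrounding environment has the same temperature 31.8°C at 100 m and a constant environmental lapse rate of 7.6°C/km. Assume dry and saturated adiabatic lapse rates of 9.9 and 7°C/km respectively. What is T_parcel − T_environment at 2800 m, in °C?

Parcel:
  100 → 700 m (dry, 9.9°C/km): ΔT = -9.9 × 0.6 = -5.94°C → T = 25.86°C
  700 → 2800 m (saturated, 7°C/km): ΔT = -7 × 2.1 = -14.7°C → T = 11.16°C
Environment:
  100 → 2800 m (environment, 7.6°C/km): ΔT = -7.6 × 2.7 = -20.52°C → T = 11.28°C
T_parcel − T_env = 11.16 − 11.28 = -0.12°C

-0.12°C (parcel cooler than environment)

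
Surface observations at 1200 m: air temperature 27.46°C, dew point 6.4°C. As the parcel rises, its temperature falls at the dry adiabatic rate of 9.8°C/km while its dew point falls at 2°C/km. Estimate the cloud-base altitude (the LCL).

3900 m

T and T_d converge at 9.8 − 2 = 7.8°C per km
Height above start = (27.46 − 6.4) / 7.8 = 2.7 km
LCL altitude = 1200 m + 2700 m = 3900 m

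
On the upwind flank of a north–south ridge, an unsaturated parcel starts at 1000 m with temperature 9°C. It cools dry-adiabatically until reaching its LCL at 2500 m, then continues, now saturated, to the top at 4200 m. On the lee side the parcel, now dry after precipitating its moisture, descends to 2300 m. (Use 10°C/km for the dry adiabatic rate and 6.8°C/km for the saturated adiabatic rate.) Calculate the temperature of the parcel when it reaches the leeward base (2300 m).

From 1000 m to 2500 m (dry): cools by 10 × 1.5 = 15°C, giving -6°C.
From 2500 m to 4200 m (saturated): cools by 6.8 × 1.7 = 11.56°C, giving -17.56°C.
From 4200 m to 2300 m (dry descent): warms by 10 × 1.9 = 19°C, giving 1.44°C.

1.44°C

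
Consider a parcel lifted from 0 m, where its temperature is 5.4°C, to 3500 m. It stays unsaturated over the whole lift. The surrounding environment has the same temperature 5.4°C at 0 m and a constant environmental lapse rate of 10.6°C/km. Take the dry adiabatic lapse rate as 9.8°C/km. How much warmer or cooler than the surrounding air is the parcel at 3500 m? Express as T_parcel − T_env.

Parcel:
  Dry to 3500 m: -9.8 × 3.5 km = -34.3°C, so T = -28.9°C.
Environment:
  Environment to 3500 m: -10.6 × 3.5 km = -37.1°C, so T = -31.7°C.
T_parcel − T_env = -28.9 − (-31.7) = +2.8°C

+2.8°C (parcel warmer than environment)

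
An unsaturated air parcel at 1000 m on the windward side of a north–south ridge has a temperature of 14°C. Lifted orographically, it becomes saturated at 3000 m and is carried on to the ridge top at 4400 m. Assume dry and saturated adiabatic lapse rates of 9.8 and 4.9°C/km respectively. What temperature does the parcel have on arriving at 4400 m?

1000–3000 m, dry: Δz = 2 km ⇒ ΔT = -19.6°C; T = -5.6°C
3000–4400 m, saturated: Δz = 1.4 km ⇒ ΔT = -6.86°C; T = -12.46°C

-12.46°C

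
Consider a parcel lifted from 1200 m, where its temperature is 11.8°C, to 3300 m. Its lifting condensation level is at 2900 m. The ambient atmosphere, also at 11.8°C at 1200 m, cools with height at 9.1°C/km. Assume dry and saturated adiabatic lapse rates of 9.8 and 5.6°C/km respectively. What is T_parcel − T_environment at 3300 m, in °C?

+0.21°C (parcel warmer than environment)

Parcel:
  1200 → 2900 m (dry, 9.8°C/km): ΔT = -9.8 × 1.7 = -16.66°C → T = -4.86°C
  2900 → 3300 m (saturated, 5.6°C/km): ΔT = -5.6 × 0.4 = -2.24°C → T = -7.1°C
Environment:
  1200 → 3300 m (environment, 9.1°C/km): ΔT = -9.1 × 2.1 = -19.11°C → T = -7.31°C
T_parcel − T_env = -7.1 − (-7.31) = +0.21°C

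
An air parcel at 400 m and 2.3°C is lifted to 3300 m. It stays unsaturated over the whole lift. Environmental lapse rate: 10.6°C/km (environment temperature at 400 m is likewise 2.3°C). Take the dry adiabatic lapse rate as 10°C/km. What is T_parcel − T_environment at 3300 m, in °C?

Parcel:
  400–3300 m, dry: Δz = 2.9 km ⇒ ΔT = -29°C; T = -26.7°C
Environment:
  400–3300 m, environment: Δz = 2.9 km ⇒ ΔT = -30.74°C; T = -28.44°C
T_parcel − T_env = -26.7 − (-28.44) = +1.74°C

+1.74°C (parcel warmer than environment)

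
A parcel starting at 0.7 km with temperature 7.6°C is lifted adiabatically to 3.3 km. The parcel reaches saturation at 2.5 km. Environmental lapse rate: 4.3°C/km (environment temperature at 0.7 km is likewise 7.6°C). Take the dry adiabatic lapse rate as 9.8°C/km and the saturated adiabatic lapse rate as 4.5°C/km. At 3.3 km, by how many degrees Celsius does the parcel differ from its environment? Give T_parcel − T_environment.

Parcel:
  Dry to 2500 m: -9.8 × 1.8 km = -17.64°C, so T = -10.04°C.
  Saturated to 3300 m: -4.5 × 0.8 km = -3.6°C, so T = -13.64°C.
Environment:
  Environment to 3300 m: -4.3 × 2.6 km = -11.18°C, so T = -3.58°C.
T_parcel − T_env = -13.64 − (-3.58) = -10.06°C

-10.06°C (parcel cooler than environment)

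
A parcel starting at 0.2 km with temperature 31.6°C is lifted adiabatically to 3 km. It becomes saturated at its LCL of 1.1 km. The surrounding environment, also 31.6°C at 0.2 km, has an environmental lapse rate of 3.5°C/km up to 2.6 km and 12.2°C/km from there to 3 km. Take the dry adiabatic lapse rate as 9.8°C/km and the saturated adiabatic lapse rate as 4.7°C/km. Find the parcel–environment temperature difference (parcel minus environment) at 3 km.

Parcel:
  Dry to 1100 m: -9.8 × 0.9 km = -8.82°C, so T = 22.78°C.
  Saturated to 3000 m: -4.7 × 1.9 km = -8.93°C, so T = 13.85°C.
Environment:
  Environment, lower layer to 2600 m: -3.5 × 2.4 km = -8.4°C, so T = 23.2°C.
  Environment, upper layer to 3000 m: -12.2 × 0.4 km = -4.88°C, so T = 18.32°C.
T_parcel − T_env = 13.85 − 18.32 = -4.47°C

-4.47°C (parcel cooler than environment)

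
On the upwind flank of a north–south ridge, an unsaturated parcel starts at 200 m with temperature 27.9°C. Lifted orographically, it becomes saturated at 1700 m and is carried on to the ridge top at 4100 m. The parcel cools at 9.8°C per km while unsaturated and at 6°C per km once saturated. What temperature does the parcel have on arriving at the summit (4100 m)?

200–1700 m, dry: Δz = 1.5 km ⇒ ΔT = -14.7°C; T = 13.2°C
1700–4100 m, saturated: Δz = 2.4 km ⇒ ΔT = -14.4°C; T = -1.2°C

-1.2°C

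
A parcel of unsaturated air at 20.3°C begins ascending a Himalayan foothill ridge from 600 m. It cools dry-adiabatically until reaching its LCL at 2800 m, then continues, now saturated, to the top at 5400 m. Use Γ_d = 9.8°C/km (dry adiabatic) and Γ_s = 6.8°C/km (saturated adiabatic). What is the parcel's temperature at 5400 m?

-18.94°C

From 600 m to 2800 m (dry): cools by 9.8 × 2.2 = 21.56°C, giving -1.26°C.
From 2800 m to 5400 m (saturated): cools by 6.8 × 2.6 = 17.68°C, giving -18.94°C.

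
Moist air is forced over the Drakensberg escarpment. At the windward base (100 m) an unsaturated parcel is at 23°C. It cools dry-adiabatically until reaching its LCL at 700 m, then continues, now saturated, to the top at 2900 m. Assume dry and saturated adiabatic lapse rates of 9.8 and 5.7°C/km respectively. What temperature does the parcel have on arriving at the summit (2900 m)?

100 → 700 m (dry, 9.8°C/km): ΔT = -9.8 × 0.6 = -5.88°C → T = 17.12°C
700 → 2900 m (saturated, 5.7°C/km): ΔT = -5.7 × 2.2 = -12.54°C → T = 4.58°C

4.58°C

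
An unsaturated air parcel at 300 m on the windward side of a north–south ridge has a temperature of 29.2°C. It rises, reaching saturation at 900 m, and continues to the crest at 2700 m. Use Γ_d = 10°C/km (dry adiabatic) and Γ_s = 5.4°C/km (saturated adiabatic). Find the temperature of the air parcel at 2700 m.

13.48°C

300 → 900 m (dry, 10°C/km): ΔT = -10 × 0.6 = -6°C → T = 23.2°C
900 → 2700 m (saturated, 5.4°C/km): ΔT = -5.4 × 1.8 = -9.72°C → T = 13.48°C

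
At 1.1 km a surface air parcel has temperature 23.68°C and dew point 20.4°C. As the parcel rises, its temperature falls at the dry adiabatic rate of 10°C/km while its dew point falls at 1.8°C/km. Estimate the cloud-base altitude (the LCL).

1.5 km

T and T_d converge at 10 − 1.8 = 8.2°C per km
Height above start = (23.68 − 20.4) / 8.2 = 0.4 km
LCL altitude = 1100 m + 400 m = 1500 m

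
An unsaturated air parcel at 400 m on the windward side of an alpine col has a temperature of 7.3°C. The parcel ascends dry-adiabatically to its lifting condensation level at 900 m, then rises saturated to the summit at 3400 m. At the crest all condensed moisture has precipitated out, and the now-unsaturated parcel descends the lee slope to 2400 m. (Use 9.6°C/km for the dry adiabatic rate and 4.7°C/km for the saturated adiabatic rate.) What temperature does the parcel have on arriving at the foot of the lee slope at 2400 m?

0.35°C

Dry to 900 m: -9.6 × 0.5 km = -4.8°C, so T = 2.5°C.
Saturated to 3400 m: -4.7 × 2.5 km = -11.75°C, so T = -9.25°C.
Dry descent to 2400 m: +9.6 × 1 km = +9.6°C, so T = 0.35°C.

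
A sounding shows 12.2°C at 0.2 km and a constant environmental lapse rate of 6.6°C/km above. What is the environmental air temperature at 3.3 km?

Environmental to 3300 m: -6.6 × 3.1 km = -20.46°C, so T = -8.26°C.

-8.26°C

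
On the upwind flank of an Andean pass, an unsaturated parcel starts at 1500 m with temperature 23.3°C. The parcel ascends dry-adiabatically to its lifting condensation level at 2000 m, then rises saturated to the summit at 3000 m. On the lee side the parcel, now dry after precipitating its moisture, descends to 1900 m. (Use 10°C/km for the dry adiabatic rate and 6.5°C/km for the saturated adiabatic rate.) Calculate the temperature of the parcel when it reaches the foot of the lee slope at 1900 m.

22.8°C

1500 → 2000 m (dry, 10°C/km): ΔT = -10 × 0.5 = -5°C → T = 18.3°C
2000 → 3000 m (saturated, 6.5°C/km): ΔT = -6.5 × 1 = -6.5°C → T = 11.8°C
3000 → 1900 m (dry descent, 10°C/km): ΔT = +10 × 1.1 = +11°C → T = 22.8°C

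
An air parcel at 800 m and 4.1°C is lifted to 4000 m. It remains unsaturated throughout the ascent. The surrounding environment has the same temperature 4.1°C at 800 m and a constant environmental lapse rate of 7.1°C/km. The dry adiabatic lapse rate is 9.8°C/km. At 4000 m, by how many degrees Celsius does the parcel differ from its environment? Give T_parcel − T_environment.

-8.64°C (parcel cooler than environment)

Parcel:
  Dry to 4000 m: -9.8 × 3.2 km = -31.36°C, so T = -27.26°C.
Environment:
  Environment to 4000 m: -7.1 × 3.2 km = -22.72°C, so T = -18.62°C.
T_parcel − T_env = -27.26 − (-18.62) = -8.64°C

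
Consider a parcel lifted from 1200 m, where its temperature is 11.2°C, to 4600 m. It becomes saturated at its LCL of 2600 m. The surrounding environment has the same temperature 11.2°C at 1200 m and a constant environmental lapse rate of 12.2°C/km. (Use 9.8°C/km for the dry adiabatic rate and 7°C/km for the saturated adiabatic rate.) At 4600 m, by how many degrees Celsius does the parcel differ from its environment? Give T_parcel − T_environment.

+13.76°C (parcel warmer than environment)

Parcel:
  Dry to 2600 m: -9.8 × 1.4 km = -13.72°C, so T = -2.52°C.
  Saturated to 4600 m: -7 × 2 km = -14°C, so T = -16.52°C.
Environment:
  Environment to 4600 m: -12.2 × 3.4 km = -41.48°C, so T = -30.28°C.
T_parcel − T_env = -16.52 − (-30.28) = +13.76°C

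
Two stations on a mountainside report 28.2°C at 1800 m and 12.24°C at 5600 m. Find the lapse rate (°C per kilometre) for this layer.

4.2°C/km

Γ = −ΔT/Δz = (28.2 − 12.24) / (5600 − 1800) m
  = 15.96°C / 3.8 km = 4.2°C/km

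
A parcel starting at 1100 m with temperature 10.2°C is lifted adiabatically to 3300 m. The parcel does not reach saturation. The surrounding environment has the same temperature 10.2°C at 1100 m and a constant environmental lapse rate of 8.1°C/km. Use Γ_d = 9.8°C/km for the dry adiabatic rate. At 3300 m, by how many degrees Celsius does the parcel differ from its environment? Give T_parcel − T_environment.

Parcel:
  Dry to 3300 m: -9.8 × 2.2 km = -21.56°C, so T = -11.36°C.
Environment:
  Environment to 3300 m: -8.1 × 2.2 km = -17.82°C, so T = -7.62°C.
T_parcel − T_env = -11.36 − (-7.62) = -3.74°C

-3.74°C (parcel cooler than environment)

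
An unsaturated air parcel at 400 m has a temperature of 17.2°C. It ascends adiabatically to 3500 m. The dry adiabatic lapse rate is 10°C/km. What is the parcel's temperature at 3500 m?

-13.8°C

Dry adiabatic to 3500 m: -10 × 3.1 km = -31°C, so T = -13.8°C.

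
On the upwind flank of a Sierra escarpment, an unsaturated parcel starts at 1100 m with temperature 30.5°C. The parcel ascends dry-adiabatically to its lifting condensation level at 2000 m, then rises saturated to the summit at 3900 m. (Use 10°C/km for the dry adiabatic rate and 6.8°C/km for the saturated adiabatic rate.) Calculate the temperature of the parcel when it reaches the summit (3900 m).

8.58°C

Dry to 2000 m: -10 × 0.9 km = -9°C, so T = 21.5°C.
Saturated to 3900 m: -6.8 × 1.9 km = -12.92°C, so T = 8.58°C.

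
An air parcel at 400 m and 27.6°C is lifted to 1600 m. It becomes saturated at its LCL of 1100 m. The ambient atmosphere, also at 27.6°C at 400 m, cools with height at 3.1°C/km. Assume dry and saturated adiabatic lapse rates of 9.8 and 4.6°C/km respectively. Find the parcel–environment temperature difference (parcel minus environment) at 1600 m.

-5.44°C (parcel cooler than environment)

Parcel:
  400 → 1100 m (dry, 9.8°C/km): ΔT = -9.8 × 0.7 = -6.86°C → T = 20.74°C
  1100 → 1600 m (saturated, 4.6°C/km): ΔT = -4.6 × 0.5 = -2.3°C → T = 18.44°C
Environment:
  400 → 1600 m (environment, 3.1°C/km): ΔT = -3.1 × 1.2 = -3.72°C → T = 23.88°C
T_parcel − T_env = 18.44 − 23.88 = -5.44°C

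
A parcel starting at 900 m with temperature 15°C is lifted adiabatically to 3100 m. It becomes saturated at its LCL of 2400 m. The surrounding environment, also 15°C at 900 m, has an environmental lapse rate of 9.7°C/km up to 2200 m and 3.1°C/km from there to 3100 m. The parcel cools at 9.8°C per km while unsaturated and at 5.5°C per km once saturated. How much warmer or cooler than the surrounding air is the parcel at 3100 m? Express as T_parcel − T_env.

Parcel:
  From 900 m to 2400 m (dry): cools by 9.8 × 1.5 = 14.7°C, giving 0.3°C.
  From 2400 m to 3100 m (saturated): cools by 5.5 × 0.7 = 3.85°C, giving -3.55°C.
Environment:
  From 900 m to 2200 m (environment, lower layer): cools by 9.7 × 1.3 = 12.61°C, giving 2.39°C.
  From 2200 m to 3100 m (environment, upper layer): cools by 3.1 × 0.9 = 2.79°C, giving -0.4°C.
T_parcel − T_env = -3.55 − (-0.4) = -3.15°C

-3.15°C (parcel cooler than environment)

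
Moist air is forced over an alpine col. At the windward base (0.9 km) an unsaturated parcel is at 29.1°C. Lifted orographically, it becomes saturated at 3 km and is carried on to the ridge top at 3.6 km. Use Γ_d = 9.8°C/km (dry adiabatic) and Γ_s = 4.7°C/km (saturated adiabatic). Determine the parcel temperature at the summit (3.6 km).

5.7°C

Dry to 3000 m: -9.8 × 2.1 km = -20.58°C, so T = 8.52°C.
Saturated to 3600 m: -4.7 × 0.6 km = -2.82°C, so T = 5.7°C.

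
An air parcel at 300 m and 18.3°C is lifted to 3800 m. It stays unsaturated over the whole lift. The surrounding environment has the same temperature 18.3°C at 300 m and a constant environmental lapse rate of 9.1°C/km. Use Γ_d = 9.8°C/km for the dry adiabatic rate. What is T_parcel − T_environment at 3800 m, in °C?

-2.45°C (parcel cooler than environment)

Parcel:
  300 → 3800 m (dry, 9.8°C/km): ΔT = -9.8 × 3.5 = -34.3°C → T = -16°C
Environment:
  300 → 3800 m (environment, 9.1°C/km): ΔT = -9.1 × 3.5 = -31.85°C → T = -13.55°C
T_parcel − T_env = -16 − (-13.55) = -2.45°C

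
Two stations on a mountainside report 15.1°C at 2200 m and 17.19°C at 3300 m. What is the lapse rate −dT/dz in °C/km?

-1.9°C/km

Γ = −ΔT/Δz = (15.1 − 17.19) / (3300 − 2200) m
  = -2.09°C / 1.1 km = -1.9°C/km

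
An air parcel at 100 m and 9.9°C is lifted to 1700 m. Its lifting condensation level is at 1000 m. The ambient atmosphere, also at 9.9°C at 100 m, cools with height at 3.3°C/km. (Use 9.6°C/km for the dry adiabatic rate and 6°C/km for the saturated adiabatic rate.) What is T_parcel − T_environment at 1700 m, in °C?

-7.56°C (parcel cooler than environment)

Parcel:
  100 → 1000 m (dry, 9.6°C/km): ΔT = -9.6 × 0.9 = -8.64°C → T = 1.26°C
  1000 → 1700 m (saturated, 6°C/km): ΔT = -6 × 0.7 = -4.2°C → T = -2.94°C
Environment:
  100 → 1700 m (environment, 3.3°C/km): ΔT = -3.3 × 1.6 = -5.28°C → T = 4.62°C
T_parcel − T_env = -2.94 − 4.62 = -7.56°C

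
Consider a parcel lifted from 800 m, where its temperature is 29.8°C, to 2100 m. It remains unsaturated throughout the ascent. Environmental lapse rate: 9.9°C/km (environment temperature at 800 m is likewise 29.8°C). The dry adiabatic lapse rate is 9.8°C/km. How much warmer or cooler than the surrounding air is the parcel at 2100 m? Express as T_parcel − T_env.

+0.13°C (parcel warmer than environment)

Parcel:
  800–2100 m, dry: Δz = 1.3 km ⇒ ΔT = -12.74°C; T = 17.06°C
Environment:
  800–2100 m, environment: Δz = 1.3 km ⇒ ΔT = -12.87°C; T = 16.93°C
T_parcel − T_env = 17.06 − 16.93 = +0.13°C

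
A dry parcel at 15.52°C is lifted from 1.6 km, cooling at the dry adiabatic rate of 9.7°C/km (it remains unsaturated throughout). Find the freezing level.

3.2 km

Height above start = (15.52 − 0) / 9.7 = 1.6 km
Altitude = 1600 m + 1600 m = 3200 m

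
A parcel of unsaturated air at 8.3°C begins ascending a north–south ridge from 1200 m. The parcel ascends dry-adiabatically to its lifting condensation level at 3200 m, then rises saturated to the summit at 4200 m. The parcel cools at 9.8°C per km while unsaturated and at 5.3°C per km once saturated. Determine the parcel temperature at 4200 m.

-16.6°C

From 1200 m to 3200 m (dry): cools by 9.8 × 2 = 19.6°C, giving -11.3°C.
From 3200 m to 4200 m (saturated): cools by 5.3 × 1 = 5.3°C, giving -16.6°C.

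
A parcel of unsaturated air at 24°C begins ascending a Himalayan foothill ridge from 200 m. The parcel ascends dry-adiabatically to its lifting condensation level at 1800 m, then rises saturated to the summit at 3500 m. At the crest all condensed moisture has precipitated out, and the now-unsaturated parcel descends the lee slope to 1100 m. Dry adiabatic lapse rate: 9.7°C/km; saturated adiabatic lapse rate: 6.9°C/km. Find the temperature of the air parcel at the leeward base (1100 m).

20.03°C

From 200 m to 1800 m (dry): cools by 9.7 × 1.6 = 15.52°C, giving 8.48°C.
From 1800 m to 3500 m (saturated): cools by 6.9 × 1.7 = 11.73°C, giving -3.25°C.
From 3500 m to 1100 m (dry descent): warms by 9.7 × 2.4 = 23.28°C, giving 20.03°C.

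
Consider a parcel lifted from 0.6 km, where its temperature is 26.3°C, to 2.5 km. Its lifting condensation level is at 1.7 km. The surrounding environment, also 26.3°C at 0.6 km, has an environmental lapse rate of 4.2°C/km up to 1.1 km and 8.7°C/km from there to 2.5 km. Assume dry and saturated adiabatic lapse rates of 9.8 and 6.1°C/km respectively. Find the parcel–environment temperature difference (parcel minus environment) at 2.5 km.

-1.38°C (parcel cooler than environment)

Parcel:
  600–1700 m, dry: Δz = 1.1 km ⇒ ΔT = -10.78°C; T = 15.52°C
  1700–2500 m, saturated: Δz = 0.8 km ⇒ ΔT = -4.88°C; T = 10.64°C
Environment:
  600–1100 m, environment, lower layer: Δz = 0.5 km ⇒ ΔT = -2.1°C; T = 24.2°C
  1100–2500 m, environment, upper layer: Δz = 1.4 km ⇒ ΔT = -12.18°C; T = 12.02°C
T_parcel − T_env = 10.64 − 12.02 = -1.38°C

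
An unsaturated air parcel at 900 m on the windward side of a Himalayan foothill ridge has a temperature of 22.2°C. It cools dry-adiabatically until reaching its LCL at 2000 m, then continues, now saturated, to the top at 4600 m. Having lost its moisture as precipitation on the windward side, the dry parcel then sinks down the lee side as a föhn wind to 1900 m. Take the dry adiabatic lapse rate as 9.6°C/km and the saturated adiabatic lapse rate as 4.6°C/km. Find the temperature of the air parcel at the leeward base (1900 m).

900 → 2000 m (dry, 9.6°C/km): ΔT = -9.6 × 1.1 = -10.56°C → T = 11.64°C
2000 → 4600 m (saturated, 4.6°C/km): ΔT = -4.6 × 2.6 = -11.96°C → T = -0.32°C
4600 → 1900 m (dry descent, 9.6°C/km): ΔT = +9.6 × 2.7 = +25.92°C → T = 25.6°C

25.6°C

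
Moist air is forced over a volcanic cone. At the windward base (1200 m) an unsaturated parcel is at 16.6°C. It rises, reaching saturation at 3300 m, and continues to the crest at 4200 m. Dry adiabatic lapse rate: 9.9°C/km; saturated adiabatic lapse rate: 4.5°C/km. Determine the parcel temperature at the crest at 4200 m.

-8.24°C

Dry to 3300 m: -9.9 × 2.1 km = -20.79°C, so T = -4.19°C.
Saturated to 4200 m: -4.5 × 0.9 km = -4.05°C, so T = -8.24°C.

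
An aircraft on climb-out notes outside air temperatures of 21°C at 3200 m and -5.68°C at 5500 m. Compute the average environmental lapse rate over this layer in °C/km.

11.6°C/km

Γ = −ΔT/Δz = (21 − (-5.68)) / (5500 − 3200) m
  = 26.68°C / 2.3 km = 11.6°C/km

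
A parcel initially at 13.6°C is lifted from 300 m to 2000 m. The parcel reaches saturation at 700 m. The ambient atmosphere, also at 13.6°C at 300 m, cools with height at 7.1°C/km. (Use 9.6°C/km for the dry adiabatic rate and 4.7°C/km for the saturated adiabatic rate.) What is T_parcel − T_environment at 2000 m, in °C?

+2.12°C (parcel warmer than environment)

Parcel:
  From 300 m to 700 m (dry): cools by 9.6 × 0.4 = 3.84°C, giving 9.76°C.
  From 700 m to 2000 m (saturated): cools by 4.7 × 1.3 = 6.11°C, giving 3.65°C.
Environment:
  From 300 m to 2000 m (environment): cools by 7.1 × 1.7 = 12.07°C, giving 1.53°C.
T_parcel − T_env = 3.65 − 1.53 = +2.12°C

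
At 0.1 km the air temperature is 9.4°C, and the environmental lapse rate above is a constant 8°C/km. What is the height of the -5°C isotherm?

1.9 km

Height above start = (9.4 − (-5)) / 8 = 1.8 km
Altitude = 100 m + 1800 m = 1900 m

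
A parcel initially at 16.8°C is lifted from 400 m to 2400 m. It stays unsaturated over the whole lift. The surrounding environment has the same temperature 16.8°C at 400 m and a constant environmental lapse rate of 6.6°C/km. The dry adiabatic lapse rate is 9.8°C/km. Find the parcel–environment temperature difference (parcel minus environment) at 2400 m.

Parcel:
  Dry to 2400 m: -9.8 × 2 km = -19.6°C, so T = -2.8°C.
Environment:
  Environment to 2400 m: -6.6 × 2 km = -13.2°C, so T = 3.6°C.
T_parcel − T_env = -2.8 − 3.6 = -6.4°C

-6.4°C (parcel cooler than environment)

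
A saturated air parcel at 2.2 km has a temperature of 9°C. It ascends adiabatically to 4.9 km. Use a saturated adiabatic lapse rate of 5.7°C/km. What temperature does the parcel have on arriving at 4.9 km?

2200–4900 m, saturated adiabatic: Δz = 2.7 km ⇒ ΔT = -15.39°C; T = -6.39°C

-6.39°C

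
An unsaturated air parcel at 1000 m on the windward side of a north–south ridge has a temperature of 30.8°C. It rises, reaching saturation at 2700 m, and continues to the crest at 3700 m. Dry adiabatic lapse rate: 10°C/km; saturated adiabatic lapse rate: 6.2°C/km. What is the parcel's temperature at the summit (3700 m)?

From 1000 m to 2700 m (dry): cools by 10 × 1.7 = 17°C, giving 13.8°C.
From 2700 m to 3700 m (saturated): cools by 6.2 × 1 = 6.2°C, giving 7.6°C.

7.6°C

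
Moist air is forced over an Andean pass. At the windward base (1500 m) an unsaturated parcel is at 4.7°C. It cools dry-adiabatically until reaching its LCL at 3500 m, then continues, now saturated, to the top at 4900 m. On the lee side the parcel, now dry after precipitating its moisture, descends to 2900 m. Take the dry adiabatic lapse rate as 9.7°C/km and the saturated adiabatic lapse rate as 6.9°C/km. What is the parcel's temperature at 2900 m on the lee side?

From 1500 m to 3500 m (dry): cools by 9.7 × 2 = 19.4°C, giving -14.7°C.
From 3500 m to 4900 m (saturated): cools by 6.9 × 1.4 = 9.66°C, giving -24.36°C.
From 4900 m to 2900 m (dry descent): warms by 9.7 × 2 = 19.4°C, giving -4.96°C.

-4.96°C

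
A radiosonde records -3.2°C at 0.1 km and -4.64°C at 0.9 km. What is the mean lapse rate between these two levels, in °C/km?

1.8°C/km

Γ = −ΔT/Δz = (-3.2 − (-4.64)) / (900 − 100) m
  = 1.44°C / 0.8 km = 1.8°C/km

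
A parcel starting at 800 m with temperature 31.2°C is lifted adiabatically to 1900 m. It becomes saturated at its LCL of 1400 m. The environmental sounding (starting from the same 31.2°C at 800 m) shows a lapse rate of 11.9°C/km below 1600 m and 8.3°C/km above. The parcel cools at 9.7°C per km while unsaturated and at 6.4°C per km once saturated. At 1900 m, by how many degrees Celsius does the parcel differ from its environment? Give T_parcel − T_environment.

+2.99°C (parcel warmer than environment)

Parcel:
  800 → 1400 m (dry, 9.7°C/km): ΔT = -9.7 × 0.6 = -5.82°C → T = 25.38°C
  1400 → 1900 m (saturated, 6.4°C/km): ΔT = -6.4 × 0.5 = -3.2°C → T = 22.18°C
Environment:
  800 → 1600 m (environment, lower layer, 11.9°C/km): ΔT = -11.9 × 0.8 = -9.52°C → T = 21.68°C
  1600 → 1900 m (environment, upper layer, 8.3°C/km): ΔT = -8.3 × 0.3 = -2.49°C → T = 19.19°C
T_parcel − T_env = 22.18 − 19.19 = +2.99°C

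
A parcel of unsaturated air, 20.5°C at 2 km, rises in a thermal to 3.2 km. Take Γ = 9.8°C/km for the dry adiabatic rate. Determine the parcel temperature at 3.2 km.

8.74°C

From 2000 m to 3200 m (dry adiabatic): cools by 9.8 × 1.2 = 11.76°C, giving 8.74°C.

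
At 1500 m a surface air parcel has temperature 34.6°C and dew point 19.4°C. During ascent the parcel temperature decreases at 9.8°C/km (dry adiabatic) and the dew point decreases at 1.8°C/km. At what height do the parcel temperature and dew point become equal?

T and T_d converge at 9.8 − 1.8 = 8°C per km
Height above start = (34.6 − 19.4) / 8 = 1.9 km
LCL altitude = 1500 m + 1900 m = 3400 m

3400 m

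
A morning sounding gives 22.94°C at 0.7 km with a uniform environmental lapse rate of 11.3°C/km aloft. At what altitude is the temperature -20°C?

Height above start = (22.94 − (-20)) / 11.3 = 3.8 km
Altitude = 700 m + 3800 m = 4500 m

4.5 km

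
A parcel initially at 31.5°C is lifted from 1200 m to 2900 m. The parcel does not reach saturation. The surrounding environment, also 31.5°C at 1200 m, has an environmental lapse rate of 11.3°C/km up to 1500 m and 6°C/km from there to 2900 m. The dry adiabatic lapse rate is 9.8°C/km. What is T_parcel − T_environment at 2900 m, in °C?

-4.87°C (parcel cooler than environment)

Parcel:
  1200–2900 m, dry: Δz = 1.7 km ⇒ ΔT = -16.66°C; T = 14.84°C
Environment:
  1200–1500 m, environment, lower layer: Δz = 0.3 km ⇒ ΔT = -3.39°C; T = 28.11°C
  1500–2900 m, environment, upper layer: Δz = 1.4 km ⇒ ΔT = -8.4°C; T = 19.71°C
T_parcel − T_env = 14.84 − 19.71 = -4.87°C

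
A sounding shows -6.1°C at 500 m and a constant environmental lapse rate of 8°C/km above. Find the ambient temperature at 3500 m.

-30.1°C

From 500 m to 3500 m (environmental): cools by 8 × 3 = 24°C, giving -30.1°C.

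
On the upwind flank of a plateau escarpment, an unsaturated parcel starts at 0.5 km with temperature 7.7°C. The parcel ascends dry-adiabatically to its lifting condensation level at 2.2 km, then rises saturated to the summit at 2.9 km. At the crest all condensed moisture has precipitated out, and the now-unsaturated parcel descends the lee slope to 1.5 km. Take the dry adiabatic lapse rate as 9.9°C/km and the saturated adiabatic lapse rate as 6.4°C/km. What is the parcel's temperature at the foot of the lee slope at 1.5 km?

Dry to 2200 m: -9.9 × 1.7 km = -16.83°C, so T = -9.13°C.
Saturated to 2900 m: -6.4 × 0.7 km = -4.48°C, so T = -13.61°C.
Dry descent to 1500 m: +9.9 × 1.4 km = +13.86°C, so T = 0.25°C.

0.25°C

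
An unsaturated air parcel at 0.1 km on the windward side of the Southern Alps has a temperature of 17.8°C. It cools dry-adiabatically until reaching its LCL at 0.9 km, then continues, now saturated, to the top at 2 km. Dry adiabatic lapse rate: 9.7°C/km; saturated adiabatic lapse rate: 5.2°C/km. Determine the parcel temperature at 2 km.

4.32°C

Dry to 900 m: -9.7 × 0.8 km = -7.76°C, so T = 10.04°C.
Saturated to 2000 m: -5.2 × 1.1 km = -5.72°C, so T = 4.32°C.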